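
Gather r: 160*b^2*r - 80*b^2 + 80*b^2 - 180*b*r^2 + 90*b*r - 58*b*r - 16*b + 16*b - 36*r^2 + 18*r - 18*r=r^2*(-180*b - 36) + r*(160*b^2 + 32*b)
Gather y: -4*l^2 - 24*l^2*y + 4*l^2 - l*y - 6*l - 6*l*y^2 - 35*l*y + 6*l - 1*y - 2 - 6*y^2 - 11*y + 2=y^2*(-6*l - 6) + y*(-24*l^2 - 36*l - 12)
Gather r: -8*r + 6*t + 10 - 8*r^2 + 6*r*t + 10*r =-8*r^2 + r*(6*t + 2) + 6*t + 10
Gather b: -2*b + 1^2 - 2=-2*b - 1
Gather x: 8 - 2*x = 8 - 2*x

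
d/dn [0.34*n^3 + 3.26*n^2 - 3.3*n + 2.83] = 1.02*n^2 + 6.52*n - 3.3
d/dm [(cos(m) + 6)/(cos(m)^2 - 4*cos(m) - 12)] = (cos(m)^2 + 12*cos(m) - 12)*sin(m)/(sin(m)^2 + 4*cos(m) + 11)^2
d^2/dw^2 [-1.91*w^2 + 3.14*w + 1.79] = -3.82000000000000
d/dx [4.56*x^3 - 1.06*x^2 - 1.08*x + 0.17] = 13.68*x^2 - 2.12*x - 1.08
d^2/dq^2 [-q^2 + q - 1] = -2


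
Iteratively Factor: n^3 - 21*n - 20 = (n - 5)*(n^2 + 5*n + 4) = (n - 5)*(n + 1)*(n + 4)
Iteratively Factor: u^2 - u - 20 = (u + 4)*(u - 5)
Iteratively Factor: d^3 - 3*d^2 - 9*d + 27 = (d + 3)*(d^2 - 6*d + 9) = (d - 3)*(d + 3)*(d - 3)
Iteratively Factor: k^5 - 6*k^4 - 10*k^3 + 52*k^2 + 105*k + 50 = (k + 2)*(k^4 - 8*k^3 + 6*k^2 + 40*k + 25) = (k + 1)*(k + 2)*(k^3 - 9*k^2 + 15*k + 25) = (k - 5)*(k + 1)*(k + 2)*(k^2 - 4*k - 5) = (k - 5)^2*(k + 1)*(k + 2)*(k + 1)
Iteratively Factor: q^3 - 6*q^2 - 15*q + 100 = (q - 5)*(q^2 - q - 20) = (q - 5)^2*(q + 4)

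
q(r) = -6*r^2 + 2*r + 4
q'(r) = 2 - 12*r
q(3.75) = -72.88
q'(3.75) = -43.00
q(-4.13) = -106.60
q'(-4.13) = 51.56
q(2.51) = -28.78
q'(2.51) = -28.12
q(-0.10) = 3.74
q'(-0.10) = 3.20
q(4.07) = -87.25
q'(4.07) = -46.84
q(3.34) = -56.25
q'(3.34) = -38.08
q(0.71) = 2.40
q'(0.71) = -6.52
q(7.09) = -283.43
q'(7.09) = -83.08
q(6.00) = -200.00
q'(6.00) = -70.00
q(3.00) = -44.00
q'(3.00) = -34.00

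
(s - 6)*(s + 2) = s^2 - 4*s - 12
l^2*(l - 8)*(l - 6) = l^4 - 14*l^3 + 48*l^2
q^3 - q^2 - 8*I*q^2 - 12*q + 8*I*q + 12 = (q - 1)*(q - 6*I)*(q - 2*I)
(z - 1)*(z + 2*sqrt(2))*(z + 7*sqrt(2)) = z^3 - z^2 + 9*sqrt(2)*z^2 - 9*sqrt(2)*z + 28*z - 28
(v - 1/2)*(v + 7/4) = v^2 + 5*v/4 - 7/8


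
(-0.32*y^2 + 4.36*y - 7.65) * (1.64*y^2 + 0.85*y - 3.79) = -0.5248*y^4 + 6.8784*y^3 - 7.6272*y^2 - 23.0269*y + 28.9935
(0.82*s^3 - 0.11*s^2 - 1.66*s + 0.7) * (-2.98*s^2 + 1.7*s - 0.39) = -2.4436*s^5 + 1.7218*s^4 + 4.44*s^3 - 4.8651*s^2 + 1.8374*s - 0.273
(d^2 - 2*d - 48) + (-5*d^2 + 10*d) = -4*d^2 + 8*d - 48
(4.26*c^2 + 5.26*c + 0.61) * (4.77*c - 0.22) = 20.3202*c^3 + 24.153*c^2 + 1.7525*c - 0.1342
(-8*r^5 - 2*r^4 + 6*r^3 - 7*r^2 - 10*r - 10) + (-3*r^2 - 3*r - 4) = -8*r^5 - 2*r^4 + 6*r^3 - 10*r^2 - 13*r - 14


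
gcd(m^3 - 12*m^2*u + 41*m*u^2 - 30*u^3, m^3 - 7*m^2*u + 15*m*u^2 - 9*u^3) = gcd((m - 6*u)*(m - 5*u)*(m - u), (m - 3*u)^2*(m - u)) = -m + u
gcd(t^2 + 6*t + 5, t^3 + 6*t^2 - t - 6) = t + 1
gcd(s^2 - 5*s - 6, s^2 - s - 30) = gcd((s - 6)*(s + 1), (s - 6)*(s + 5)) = s - 6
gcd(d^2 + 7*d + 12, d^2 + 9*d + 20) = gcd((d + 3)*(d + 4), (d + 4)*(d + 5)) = d + 4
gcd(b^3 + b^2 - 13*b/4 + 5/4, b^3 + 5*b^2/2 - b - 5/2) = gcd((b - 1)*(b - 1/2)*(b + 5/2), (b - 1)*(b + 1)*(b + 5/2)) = b^2 + 3*b/2 - 5/2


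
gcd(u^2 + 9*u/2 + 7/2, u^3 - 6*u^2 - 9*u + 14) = 1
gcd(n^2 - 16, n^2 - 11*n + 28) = n - 4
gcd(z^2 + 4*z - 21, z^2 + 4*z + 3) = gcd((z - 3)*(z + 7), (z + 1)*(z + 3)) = 1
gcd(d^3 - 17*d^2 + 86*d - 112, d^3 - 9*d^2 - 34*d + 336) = d^2 - 15*d + 56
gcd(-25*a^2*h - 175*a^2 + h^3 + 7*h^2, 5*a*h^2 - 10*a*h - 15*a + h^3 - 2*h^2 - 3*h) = 5*a + h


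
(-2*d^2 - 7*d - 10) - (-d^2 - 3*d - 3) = -d^2 - 4*d - 7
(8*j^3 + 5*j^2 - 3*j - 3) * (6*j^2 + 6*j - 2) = 48*j^5 + 78*j^4 - 4*j^3 - 46*j^2 - 12*j + 6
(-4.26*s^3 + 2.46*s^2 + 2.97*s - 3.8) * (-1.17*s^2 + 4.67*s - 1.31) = 4.9842*s^5 - 22.7724*s^4 + 13.5939*s^3 + 15.0933*s^2 - 21.6367*s + 4.978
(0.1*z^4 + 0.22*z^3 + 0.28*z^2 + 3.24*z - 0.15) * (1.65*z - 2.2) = 0.165*z^5 + 0.143*z^4 - 0.022*z^3 + 4.73*z^2 - 7.3755*z + 0.33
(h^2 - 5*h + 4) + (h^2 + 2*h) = 2*h^2 - 3*h + 4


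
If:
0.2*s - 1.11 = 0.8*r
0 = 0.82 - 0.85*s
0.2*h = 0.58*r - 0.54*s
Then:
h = -5.93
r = -1.15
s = 0.96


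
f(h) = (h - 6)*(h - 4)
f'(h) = 2*h - 10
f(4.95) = -1.00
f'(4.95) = -0.10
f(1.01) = 14.92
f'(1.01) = -7.98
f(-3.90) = 78.21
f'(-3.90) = -17.80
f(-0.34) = 27.52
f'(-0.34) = -10.68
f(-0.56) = 29.91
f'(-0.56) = -11.12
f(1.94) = 8.36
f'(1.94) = -6.12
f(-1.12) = 36.45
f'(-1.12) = -12.24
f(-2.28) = 52.00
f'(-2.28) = -14.56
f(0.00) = 24.00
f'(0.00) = -10.00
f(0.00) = 24.00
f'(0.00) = -10.00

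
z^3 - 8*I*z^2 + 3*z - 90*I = (z - 6*I)*(z - 5*I)*(z + 3*I)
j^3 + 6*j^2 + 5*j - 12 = (j - 1)*(j + 3)*(j + 4)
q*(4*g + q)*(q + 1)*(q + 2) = 4*g*q^3 + 12*g*q^2 + 8*g*q + q^4 + 3*q^3 + 2*q^2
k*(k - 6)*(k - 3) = k^3 - 9*k^2 + 18*k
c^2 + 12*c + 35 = (c + 5)*(c + 7)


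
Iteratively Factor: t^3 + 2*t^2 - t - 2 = (t - 1)*(t^2 + 3*t + 2) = (t - 1)*(t + 2)*(t + 1)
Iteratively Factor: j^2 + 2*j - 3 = (j + 3)*(j - 1)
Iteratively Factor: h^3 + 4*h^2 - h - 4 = (h - 1)*(h^2 + 5*h + 4) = (h - 1)*(h + 4)*(h + 1)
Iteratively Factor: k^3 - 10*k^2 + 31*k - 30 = (k - 2)*(k^2 - 8*k + 15) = (k - 3)*(k - 2)*(k - 5)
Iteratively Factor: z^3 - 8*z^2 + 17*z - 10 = (z - 5)*(z^2 - 3*z + 2) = (z - 5)*(z - 2)*(z - 1)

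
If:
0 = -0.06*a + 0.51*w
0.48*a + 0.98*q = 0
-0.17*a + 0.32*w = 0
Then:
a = 0.00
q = 0.00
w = 0.00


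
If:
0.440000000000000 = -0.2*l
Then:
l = -2.20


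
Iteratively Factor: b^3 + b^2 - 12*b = (b)*(b^2 + b - 12) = b*(b + 4)*(b - 3)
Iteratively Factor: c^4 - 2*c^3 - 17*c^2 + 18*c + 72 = (c + 3)*(c^3 - 5*c^2 - 2*c + 24) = (c - 3)*(c + 3)*(c^2 - 2*c - 8) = (c - 3)*(c + 2)*(c + 3)*(c - 4)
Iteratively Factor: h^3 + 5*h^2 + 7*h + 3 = (h + 1)*(h^2 + 4*h + 3) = (h + 1)*(h + 3)*(h + 1)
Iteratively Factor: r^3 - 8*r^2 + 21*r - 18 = (r - 3)*(r^2 - 5*r + 6) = (r - 3)*(r - 2)*(r - 3)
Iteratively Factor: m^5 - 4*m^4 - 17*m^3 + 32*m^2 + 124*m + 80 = (m - 4)*(m^4 - 17*m^2 - 36*m - 20) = (m - 4)*(m + 2)*(m^3 - 2*m^2 - 13*m - 10) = (m - 4)*(m + 1)*(m + 2)*(m^2 - 3*m - 10) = (m - 4)*(m + 1)*(m + 2)^2*(m - 5)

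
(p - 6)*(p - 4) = p^2 - 10*p + 24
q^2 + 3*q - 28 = (q - 4)*(q + 7)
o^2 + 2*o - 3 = (o - 1)*(o + 3)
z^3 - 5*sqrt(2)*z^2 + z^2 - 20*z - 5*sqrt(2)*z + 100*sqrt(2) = (z - 4)*(z + 5)*(z - 5*sqrt(2))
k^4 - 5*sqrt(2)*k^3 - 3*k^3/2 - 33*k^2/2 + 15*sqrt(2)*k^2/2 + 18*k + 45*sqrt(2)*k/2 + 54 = (k - 3)*(k + 3/2)*(k - 6*sqrt(2))*(k + sqrt(2))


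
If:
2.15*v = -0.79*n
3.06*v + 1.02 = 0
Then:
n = 0.91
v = -0.33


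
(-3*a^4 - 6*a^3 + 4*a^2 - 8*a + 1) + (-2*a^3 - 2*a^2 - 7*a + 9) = -3*a^4 - 8*a^3 + 2*a^2 - 15*a + 10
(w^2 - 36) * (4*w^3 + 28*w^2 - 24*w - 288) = 4*w^5 + 28*w^4 - 168*w^3 - 1296*w^2 + 864*w + 10368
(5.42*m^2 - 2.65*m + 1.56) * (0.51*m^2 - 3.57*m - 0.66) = 2.7642*m^4 - 20.7009*m^3 + 6.6789*m^2 - 3.8202*m - 1.0296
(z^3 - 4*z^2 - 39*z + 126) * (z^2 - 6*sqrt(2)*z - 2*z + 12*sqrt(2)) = z^5 - 6*sqrt(2)*z^4 - 6*z^4 - 31*z^3 + 36*sqrt(2)*z^3 + 204*z^2 + 186*sqrt(2)*z^2 - 1224*sqrt(2)*z - 252*z + 1512*sqrt(2)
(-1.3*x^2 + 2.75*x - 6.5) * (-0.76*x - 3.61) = 0.988*x^3 + 2.603*x^2 - 4.9875*x + 23.465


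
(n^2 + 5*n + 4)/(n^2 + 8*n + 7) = (n + 4)/(n + 7)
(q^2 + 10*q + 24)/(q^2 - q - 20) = (q + 6)/(q - 5)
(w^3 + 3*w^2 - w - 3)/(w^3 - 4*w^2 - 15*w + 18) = (w + 1)/(w - 6)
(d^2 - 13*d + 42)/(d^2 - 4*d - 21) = (d - 6)/(d + 3)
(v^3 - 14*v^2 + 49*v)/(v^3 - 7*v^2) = (v - 7)/v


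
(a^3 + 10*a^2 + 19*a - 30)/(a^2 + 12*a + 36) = (a^2 + 4*a - 5)/(a + 6)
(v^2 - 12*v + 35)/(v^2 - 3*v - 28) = (v - 5)/(v + 4)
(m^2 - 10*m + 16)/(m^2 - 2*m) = (m - 8)/m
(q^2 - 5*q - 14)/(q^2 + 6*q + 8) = (q - 7)/(q + 4)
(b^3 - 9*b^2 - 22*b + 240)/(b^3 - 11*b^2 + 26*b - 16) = (b^2 - b - 30)/(b^2 - 3*b + 2)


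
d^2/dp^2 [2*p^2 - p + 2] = 4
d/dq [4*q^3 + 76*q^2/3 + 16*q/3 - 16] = 12*q^2 + 152*q/3 + 16/3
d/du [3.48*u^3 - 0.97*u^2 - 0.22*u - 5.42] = 10.44*u^2 - 1.94*u - 0.22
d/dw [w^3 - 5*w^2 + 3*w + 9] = 3*w^2 - 10*w + 3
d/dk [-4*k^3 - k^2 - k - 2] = -12*k^2 - 2*k - 1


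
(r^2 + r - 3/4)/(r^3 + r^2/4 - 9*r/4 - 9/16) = 4*(2*r - 1)/(8*r^2 - 10*r - 3)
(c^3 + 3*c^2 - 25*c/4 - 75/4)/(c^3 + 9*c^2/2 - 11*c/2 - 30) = (c + 5/2)/(c + 4)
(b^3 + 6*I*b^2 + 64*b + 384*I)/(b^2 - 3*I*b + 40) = (b^2 + 14*I*b - 48)/(b + 5*I)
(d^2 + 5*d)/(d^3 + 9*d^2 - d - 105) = d/(d^2 + 4*d - 21)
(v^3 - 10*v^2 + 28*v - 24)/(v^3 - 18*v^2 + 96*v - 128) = (v^2 - 8*v + 12)/(v^2 - 16*v + 64)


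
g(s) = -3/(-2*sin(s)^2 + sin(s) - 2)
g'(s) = -3*(4*sin(s)*cos(s) - cos(s))/(-2*sin(s)^2 + sin(s) - 2)^2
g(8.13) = 1.04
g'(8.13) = 0.28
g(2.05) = 1.12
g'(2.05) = 0.49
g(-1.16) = 0.65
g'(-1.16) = 0.26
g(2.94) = 1.60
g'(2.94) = -0.17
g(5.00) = 0.63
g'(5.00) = 0.18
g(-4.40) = 1.05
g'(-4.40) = 0.32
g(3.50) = 1.16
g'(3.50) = -1.00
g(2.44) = 1.37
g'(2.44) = 0.76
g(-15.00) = 0.86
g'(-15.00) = -0.67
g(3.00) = 1.58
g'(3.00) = -0.36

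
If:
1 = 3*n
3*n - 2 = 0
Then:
No Solution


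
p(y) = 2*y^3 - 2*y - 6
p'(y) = 6*y^2 - 2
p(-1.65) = -11.68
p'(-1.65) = 14.34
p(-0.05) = -5.90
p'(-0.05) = -1.98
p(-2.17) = -22.10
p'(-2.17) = 26.25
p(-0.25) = -5.53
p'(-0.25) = -1.62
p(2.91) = 37.46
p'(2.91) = 48.81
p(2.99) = 41.48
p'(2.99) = 51.64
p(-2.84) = -46.13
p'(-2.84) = 46.39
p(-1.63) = -11.40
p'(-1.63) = 13.94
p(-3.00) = -54.00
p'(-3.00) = 52.00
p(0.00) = -6.00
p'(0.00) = -2.00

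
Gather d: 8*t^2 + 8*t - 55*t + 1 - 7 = 8*t^2 - 47*t - 6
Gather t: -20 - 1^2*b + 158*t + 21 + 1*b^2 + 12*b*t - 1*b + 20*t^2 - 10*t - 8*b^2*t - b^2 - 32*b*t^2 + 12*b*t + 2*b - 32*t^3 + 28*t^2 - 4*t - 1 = -32*t^3 + t^2*(48 - 32*b) + t*(-8*b^2 + 24*b + 144)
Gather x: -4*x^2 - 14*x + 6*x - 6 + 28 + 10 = -4*x^2 - 8*x + 32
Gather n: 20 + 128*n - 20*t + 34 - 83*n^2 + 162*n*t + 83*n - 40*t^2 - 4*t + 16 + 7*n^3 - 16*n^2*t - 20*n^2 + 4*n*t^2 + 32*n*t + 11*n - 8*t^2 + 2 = 7*n^3 + n^2*(-16*t - 103) + n*(4*t^2 + 194*t + 222) - 48*t^2 - 24*t + 72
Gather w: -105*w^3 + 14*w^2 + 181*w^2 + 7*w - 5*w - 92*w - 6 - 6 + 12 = -105*w^3 + 195*w^2 - 90*w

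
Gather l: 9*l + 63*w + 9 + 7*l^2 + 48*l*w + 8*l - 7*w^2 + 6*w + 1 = 7*l^2 + l*(48*w + 17) - 7*w^2 + 69*w + 10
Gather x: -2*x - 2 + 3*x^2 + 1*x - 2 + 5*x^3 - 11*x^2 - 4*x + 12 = 5*x^3 - 8*x^2 - 5*x + 8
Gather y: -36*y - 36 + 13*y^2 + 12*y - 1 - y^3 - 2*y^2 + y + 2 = -y^3 + 11*y^2 - 23*y - 35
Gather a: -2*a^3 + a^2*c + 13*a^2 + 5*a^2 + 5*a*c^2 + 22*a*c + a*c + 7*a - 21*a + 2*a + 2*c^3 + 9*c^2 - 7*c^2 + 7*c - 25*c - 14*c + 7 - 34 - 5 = -2*a^3 + a^2*(c + 18) + a*(5*c^2 + 23*c - 12) + 2*c^3 + 2*c^2 - 32*c - 32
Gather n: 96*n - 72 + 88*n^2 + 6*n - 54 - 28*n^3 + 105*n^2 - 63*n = -28*n^3 + 193*n^2 + 39*n - 126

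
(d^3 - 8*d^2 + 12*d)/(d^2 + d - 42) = d*(d - 2)/(d + 7)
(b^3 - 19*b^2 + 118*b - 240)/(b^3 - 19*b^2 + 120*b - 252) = (b^2 - 13*b + 40)/(b^2 - 13*b + 42)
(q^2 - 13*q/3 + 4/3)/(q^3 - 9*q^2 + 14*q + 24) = (q - 1/3)/(q^2 - 5*q - 6)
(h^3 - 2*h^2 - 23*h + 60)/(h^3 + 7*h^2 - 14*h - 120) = (h - 3)/(h + 6)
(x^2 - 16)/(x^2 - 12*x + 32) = (x + 4)/(x - 8)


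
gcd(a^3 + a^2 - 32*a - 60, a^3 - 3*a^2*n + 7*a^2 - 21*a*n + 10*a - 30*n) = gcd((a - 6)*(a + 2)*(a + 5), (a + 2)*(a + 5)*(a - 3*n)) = a^2 + 7*a + 10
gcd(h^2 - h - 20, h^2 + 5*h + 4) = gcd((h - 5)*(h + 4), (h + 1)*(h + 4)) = h + 4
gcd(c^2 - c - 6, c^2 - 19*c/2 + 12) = 1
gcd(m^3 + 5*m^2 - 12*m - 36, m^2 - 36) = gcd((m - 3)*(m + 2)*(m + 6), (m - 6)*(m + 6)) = m + 6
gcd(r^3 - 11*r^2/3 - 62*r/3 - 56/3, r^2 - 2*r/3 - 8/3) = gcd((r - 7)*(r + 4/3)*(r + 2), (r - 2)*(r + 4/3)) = r + 4/3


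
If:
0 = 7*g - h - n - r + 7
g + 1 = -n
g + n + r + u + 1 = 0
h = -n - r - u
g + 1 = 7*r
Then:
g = -1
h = 0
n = 0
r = 0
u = 0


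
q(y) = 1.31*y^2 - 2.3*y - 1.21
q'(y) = 2.62*y - 2.3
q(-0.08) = -1.02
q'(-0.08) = -2.51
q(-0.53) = 0.38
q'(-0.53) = -3.69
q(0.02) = -1.26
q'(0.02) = -2.25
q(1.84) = -1.01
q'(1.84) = 2.52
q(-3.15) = 19.03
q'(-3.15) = -10.55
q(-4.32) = 33.17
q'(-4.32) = -13.62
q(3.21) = 4.91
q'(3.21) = 6.11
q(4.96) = 19.61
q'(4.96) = 10.70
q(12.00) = 159.83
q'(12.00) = 29.14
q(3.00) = 3.68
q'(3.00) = 5.56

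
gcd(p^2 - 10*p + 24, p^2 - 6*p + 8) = p - 4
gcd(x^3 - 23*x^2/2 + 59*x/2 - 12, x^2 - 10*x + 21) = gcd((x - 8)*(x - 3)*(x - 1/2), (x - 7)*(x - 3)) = x - 3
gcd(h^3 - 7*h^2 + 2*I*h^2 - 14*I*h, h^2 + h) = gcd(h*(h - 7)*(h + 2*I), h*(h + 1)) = h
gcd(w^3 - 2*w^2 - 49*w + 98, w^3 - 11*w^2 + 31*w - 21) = w - 7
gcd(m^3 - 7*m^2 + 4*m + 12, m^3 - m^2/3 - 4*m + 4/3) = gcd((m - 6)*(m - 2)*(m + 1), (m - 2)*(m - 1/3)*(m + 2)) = m - 2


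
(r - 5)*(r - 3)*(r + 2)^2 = r^4 - 4*r^3 - 13*r^2 + 28*r + 60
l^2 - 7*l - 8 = (l - 8)*(l + 1)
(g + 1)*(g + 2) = g^2 + 3*g + 2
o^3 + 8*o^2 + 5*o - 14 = (o - 1)*(o + 2)*(o + 7)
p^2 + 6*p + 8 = (p + 2)*(p + 4)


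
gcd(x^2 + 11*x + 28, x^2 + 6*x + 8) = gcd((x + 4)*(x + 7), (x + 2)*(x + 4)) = x + 4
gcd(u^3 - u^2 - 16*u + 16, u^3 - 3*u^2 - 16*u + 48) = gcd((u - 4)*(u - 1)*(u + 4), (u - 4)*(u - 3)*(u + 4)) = u^2 - 16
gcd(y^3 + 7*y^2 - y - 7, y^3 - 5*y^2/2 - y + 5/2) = y^2 - 1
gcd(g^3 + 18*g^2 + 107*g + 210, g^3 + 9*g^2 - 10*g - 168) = g^2 + 13*g + 42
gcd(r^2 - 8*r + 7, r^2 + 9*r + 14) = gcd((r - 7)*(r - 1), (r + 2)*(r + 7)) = 1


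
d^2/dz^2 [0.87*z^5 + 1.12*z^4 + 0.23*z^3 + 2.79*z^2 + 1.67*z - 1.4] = 17.4*z^3 + 13.44*z^2 + 1.38*z + 5.58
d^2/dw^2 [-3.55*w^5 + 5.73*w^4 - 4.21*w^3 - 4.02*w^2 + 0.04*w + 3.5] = -71.0*w^3 + 68.76*w^2 - 25.26*w - 8.04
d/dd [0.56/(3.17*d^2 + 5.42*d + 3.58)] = (-3.5504*d - 3.0352)/(3.17*d^2 + 5.42*d + 3.58)^2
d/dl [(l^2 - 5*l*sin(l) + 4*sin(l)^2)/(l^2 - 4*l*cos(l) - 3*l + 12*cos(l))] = ((l^2 - 5*l*sin(l) + 4*sin(l)^2)*(-4*l*sin(l) - 2*l + 12*sin(l) + 4*cos(l) + 3) + (l^2 - 4*l*cos(l) - 3*l + 12*cos(l))*(-5*l*cos(l) + 2*l - 5*sin(l) + 4*sin(2*l)))/((l - 3)^2*(l - 4*cos(l))^2)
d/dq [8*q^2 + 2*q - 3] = 16*q + 2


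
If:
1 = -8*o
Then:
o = -1/8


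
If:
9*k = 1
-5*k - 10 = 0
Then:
No Solution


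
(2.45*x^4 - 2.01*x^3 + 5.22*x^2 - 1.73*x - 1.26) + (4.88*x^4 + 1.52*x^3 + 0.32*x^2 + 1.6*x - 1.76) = 7.33*x^4 - 0.49*x^3 + 5.54*x^2 - 0.13*x - 3.02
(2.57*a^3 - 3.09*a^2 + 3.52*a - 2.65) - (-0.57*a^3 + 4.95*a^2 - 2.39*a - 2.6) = 3.14*a^3 - 8.04*a^2 + 5.91*a - 0.0499999999999998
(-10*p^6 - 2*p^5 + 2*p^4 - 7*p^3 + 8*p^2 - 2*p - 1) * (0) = 0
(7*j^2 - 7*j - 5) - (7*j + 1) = 7*j^2 - 14*j - 6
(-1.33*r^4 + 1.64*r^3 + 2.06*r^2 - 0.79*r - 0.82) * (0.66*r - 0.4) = -0.8778*r^5 + 1.6144*r^4 + 0.7036*r^3 - 1.3454*r^2 - 0.2252*r + 0.328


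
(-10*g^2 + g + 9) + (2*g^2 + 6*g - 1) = -8*g^2 + 7*g + 8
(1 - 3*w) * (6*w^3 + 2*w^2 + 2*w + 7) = -18*w^4 - 4*w^2 - 19*w + 7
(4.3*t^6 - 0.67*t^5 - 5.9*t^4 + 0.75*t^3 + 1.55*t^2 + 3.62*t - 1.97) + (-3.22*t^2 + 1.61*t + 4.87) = 4.3*t^6 - 0.67*t^5 - 5.9*t^4 + 0.75*t^3 - 1.67*t^2 + 5.23*t + 2.9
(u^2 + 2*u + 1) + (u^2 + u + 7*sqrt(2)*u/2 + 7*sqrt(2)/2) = 2*u^2 + 3*u + 7*sqrt(2)*u/2 + 1 + 7*sqrt(2)/2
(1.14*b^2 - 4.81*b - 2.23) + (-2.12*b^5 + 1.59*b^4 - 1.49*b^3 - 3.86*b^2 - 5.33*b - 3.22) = -2.12*b^5 + 1.59*b^4 - 1.49*b^3 - 2.72*b^2 - 10.14*b - 5.45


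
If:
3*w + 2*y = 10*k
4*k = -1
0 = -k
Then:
No Solution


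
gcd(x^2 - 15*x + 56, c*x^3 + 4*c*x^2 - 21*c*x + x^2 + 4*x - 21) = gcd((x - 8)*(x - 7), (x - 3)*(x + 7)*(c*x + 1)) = 1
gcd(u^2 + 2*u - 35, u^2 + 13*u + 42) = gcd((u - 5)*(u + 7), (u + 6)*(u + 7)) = u + 7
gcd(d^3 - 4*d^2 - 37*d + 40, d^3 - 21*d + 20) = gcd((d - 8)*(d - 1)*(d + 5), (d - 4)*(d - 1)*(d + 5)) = d^2 + 4*d - 5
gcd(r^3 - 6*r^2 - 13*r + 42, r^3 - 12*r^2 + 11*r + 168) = r^2 - 4*r - 21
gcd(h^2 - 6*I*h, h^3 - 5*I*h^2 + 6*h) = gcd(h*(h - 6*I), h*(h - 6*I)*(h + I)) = h^2 - 6*I*h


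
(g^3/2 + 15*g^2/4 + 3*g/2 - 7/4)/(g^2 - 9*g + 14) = (2*g^3 + 15*g^2 + 6*g - 7)/(4*(g^2 - 9*g + 14))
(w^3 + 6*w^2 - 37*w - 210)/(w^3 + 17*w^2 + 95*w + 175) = (w - 6)/(w + 5)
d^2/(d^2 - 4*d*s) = d/(d - 4*s)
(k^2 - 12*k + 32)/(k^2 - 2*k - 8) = (k - 8)/(k + 2)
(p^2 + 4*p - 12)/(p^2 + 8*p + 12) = (p - 2)/(p + 2)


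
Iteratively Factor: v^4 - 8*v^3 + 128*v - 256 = (v - 4)*(v^3 - 4*v^2 - 16*v + 64) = (v - 4)*(v + 4)*(v^2 - 8*v + 16) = (v - 4)^2*(v + 4)*(v - 4)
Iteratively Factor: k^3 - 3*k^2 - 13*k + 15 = (k + 3)*(k^2 - 6*k + 5) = (k - 1)*(k + 3)*(k - 5)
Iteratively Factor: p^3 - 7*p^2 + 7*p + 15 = (p - 5)*(p^2 - 2*p - 3) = (p - 5)*(p + 1)*(p - 3)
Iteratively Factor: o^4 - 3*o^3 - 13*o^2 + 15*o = (o - 1)*(o^3 - 2*o^2 - 15*o) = (o - 1)*(o + 3)*(o^2 - 5*o) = o*(o - 1)*(o + 3)*(o - 5)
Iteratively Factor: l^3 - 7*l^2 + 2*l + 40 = (l - 5)*(l^2 - 2*l - 8) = (l - 5)*(l + 2)*(l - 4)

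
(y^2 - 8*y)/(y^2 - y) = (y - 8)/(y - 1)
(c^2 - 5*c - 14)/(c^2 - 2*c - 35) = (c + 2)/(c + 5)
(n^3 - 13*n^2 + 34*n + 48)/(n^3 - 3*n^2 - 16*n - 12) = (n - 8)/(n + 2)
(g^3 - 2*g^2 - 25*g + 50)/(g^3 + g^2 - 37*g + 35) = (g^2 + 3*g - 10)/(g^2 + 6*g - 7)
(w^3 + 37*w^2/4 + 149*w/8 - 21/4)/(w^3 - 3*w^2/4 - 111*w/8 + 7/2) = (w + 6)/(w - 4)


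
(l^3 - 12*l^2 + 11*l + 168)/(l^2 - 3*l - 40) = (l^2 - 4*l - 21)/(l + 5)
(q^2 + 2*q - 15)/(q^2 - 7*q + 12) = (q + 5)/(q - 4)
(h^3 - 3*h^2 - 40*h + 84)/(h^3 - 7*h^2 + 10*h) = (h^2 - h - 42)/(h*(h - 5))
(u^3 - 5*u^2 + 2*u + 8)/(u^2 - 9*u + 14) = (u^2 - 3*u - 4)/(u - 7)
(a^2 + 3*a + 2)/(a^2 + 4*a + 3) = (a + 2)/(a + 3)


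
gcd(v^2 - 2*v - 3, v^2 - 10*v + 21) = v - 3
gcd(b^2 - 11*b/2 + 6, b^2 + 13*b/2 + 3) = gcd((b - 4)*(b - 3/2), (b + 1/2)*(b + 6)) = 1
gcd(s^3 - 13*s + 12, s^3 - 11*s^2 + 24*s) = s - 3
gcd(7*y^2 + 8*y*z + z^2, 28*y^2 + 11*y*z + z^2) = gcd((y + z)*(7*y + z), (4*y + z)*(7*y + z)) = 7*y + z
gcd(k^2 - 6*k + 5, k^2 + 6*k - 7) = k - 1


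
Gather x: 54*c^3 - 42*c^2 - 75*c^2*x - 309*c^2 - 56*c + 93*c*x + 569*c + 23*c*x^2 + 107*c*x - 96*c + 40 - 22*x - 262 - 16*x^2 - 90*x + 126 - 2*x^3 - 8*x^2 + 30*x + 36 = 54*c^3 - 351*c^2 + 417*c - 2*x^3 + x^2*(23*c - 24) + x*(-75*c^2 + 200*c - 82) - 60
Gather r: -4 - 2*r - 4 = -2*r - 8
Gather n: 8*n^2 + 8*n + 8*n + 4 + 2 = 8*n^2 + 16*n + 6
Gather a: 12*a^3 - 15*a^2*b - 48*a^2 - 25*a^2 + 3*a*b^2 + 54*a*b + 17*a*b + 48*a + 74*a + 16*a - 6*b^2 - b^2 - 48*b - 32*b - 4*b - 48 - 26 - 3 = 12*a^3 + a^2*(-15*b - 73) + a*(3*b^2 + 71*b + 138) - 7*b^2 - 84*b - 77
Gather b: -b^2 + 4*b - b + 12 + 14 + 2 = -b^2 + 3*b + 28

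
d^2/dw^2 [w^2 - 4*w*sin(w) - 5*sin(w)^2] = 4*w*sin(w) + 20*sin(w)^2 - 8*cos(w) - 8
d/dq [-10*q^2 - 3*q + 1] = -20*q - 3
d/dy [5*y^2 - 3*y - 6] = 10*y - 3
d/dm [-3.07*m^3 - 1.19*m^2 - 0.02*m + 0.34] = -9.21*m^2 - 2.38*m - 0.02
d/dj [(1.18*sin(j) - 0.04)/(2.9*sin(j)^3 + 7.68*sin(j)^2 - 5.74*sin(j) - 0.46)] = (-6.844*sin(j)^3 - 8.7144*sin(j)^2 + 0.6144*sin(j) - 0.7724)*cos(j)/(8.41*sin(j)^6 + 44.544*sin(j)^5 + 25.6904*sin(j)^4 - 90.8344*sin(j)^3 + 25.882*sin(j)^2 + 5.2808*sin(j) + 0.2116)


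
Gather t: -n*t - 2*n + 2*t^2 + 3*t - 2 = -2*n + 2*t^2 + t*(3 - n) - 2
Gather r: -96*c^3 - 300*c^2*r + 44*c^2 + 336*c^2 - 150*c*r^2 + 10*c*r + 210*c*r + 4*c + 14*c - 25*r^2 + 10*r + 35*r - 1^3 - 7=-96*c^3 + 380*c^2 + 18*c + r^2*(-150*c - 25) + r*(-300*c^2 + 220*c + 45) - 8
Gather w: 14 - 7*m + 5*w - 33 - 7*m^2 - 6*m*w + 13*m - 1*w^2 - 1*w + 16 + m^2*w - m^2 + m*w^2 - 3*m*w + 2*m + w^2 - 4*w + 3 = -8*m^2 + m*w^2 + 8*m + w*(m^2 - 9*m)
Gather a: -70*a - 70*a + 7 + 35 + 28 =70 - 140*a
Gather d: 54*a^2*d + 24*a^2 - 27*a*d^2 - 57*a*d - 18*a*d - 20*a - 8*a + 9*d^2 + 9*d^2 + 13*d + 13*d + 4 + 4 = 24*a^2 - 28*a + d^2*(18 - 27*a) + d*(54*a^2 - 75*a + 26) + 8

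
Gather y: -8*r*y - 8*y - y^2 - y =-y^2 + y*(-8*r - 9)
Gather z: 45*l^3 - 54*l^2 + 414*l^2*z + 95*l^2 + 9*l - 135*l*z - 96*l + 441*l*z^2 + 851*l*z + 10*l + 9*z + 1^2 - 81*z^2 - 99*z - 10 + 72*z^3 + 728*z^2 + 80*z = 45*l^3 + 41*l^2 - 77*l + 72*z^3 + z^2*(441*l + 647) + z*(414*l^2 + 716*l - 10) - 9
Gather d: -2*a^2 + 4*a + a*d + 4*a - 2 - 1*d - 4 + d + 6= -2*a^2 + a*d + 8*a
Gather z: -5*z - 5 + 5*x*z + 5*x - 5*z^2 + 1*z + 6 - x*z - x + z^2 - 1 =4*x - 4*z^2 + z*(4*x - 4)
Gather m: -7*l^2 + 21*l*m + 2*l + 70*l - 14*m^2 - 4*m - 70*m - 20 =-7*l^2 + 72*l - 14*m^2 + m*(21*l - 74) - 20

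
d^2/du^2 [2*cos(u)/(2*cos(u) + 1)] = 2*(-cos(u) + cos(2*u) - 3)/(2*cos(u) + 1)^3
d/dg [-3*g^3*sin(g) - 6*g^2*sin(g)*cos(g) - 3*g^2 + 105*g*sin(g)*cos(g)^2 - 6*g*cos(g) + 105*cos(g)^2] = -3*g^3*cos(g) - 9*g^2*sin(g) - 6*g^2*cos(2*g) + 6*g*sin(g) - 6*g*sin(2*g) + 105*g*cos(g)/4 + 315*g*cos(3*g)/4 - 6*g + 105*sin(g)/4 - 105*sin(2*g) + 105*sin(3*g)/4 - 6*cos(g)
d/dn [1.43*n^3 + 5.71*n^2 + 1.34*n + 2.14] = 4.29*n^2 + 11.42*n + 1.34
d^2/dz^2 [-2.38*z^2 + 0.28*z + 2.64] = -4.76000000000000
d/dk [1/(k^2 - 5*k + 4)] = (5 - 2*k)/(k^2 - 5*k + 4)^2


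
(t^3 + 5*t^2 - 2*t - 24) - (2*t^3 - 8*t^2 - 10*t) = -t^3 + 13*t^2 + 8*t - 24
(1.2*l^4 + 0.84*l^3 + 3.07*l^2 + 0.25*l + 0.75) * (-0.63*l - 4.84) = -0.756*l^5 - 6.3372*l^4 - 5.9997*l^3 - 15.0163*l^2 - 1.6825*l - 3.63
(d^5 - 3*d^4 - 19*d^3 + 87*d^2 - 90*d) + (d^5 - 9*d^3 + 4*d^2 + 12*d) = 2*d^5 - 3*d^4 - 28*d^3 + 91*d^2 - 78*d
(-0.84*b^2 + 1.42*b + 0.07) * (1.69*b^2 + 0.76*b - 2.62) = -1.4196*b^4 + 1.7614*b^3 + 3.3983*b^2 - 3.6672*b - 0.1834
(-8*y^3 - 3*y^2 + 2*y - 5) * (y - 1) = -8*y^4 + 5*y^3 + 5*y^2 - 7*y + 5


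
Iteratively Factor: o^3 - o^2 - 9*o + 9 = (o + 3)*(o^2 - 4*o + 3) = (o - 3)*(o + 3)*(o - 1)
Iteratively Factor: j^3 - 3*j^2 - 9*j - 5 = (j + 1)*(j^2 - 4*j - 5) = (j - 5)*(j + 1)*(j + 1)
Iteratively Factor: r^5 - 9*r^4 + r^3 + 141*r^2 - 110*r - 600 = (r - 5)*(r^4 - 4*r^3 - 19*r^2 + 46*r + 120) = (r - 5)*(r + 3)*(r^3 - 7*r^2 + 2*r + 40) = (r - 5)*(r - 4)*(r + 3)*(r^2 - 3*r - 10) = (r - 5)^2*(r - 4)*(r + 3)*(r + 2)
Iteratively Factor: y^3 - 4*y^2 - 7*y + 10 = (y - 1)*(y^2 - 3*y - 10) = (y - 5)*(y - 1)*(y + 2)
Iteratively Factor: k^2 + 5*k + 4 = (k + 4)*(k + 1)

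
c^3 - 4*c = c*(c - 2)*(c + 2)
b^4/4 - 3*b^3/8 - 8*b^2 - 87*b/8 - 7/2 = (b/4 + 1)*(b - 7)*(b + 1/2)*(b + 1)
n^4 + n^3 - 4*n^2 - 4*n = n*(n - 2)*(n + 1)*(n + 2)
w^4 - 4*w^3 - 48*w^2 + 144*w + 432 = (w - 6)^2*(w + 2)*(w + 6)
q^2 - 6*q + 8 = (q - 4)*(q - 2)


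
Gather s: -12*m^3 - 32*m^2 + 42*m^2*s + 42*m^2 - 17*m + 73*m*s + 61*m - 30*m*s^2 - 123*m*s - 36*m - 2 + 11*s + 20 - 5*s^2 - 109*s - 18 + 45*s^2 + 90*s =-12*m^3 + 10*m^2 + 8*m + s^2*(40 - 30*m) + s*(42*m^2 - 50*m - 8)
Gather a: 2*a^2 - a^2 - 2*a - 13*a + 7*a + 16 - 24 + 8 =a^2 - 8*a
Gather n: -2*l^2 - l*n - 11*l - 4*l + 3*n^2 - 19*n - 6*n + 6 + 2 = -2*l^2 - 15*l + 3*n^2 + n*(-l - 25) + 8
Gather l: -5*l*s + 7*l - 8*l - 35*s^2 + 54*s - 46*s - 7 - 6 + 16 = l*(-5*s - 1) - 35*s^2 + 8*s + 3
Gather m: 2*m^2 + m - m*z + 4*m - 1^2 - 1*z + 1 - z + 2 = 2*m^2 + m*(5 - z) - 2*z + 2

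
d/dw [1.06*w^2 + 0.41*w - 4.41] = 2.12*w + 0.41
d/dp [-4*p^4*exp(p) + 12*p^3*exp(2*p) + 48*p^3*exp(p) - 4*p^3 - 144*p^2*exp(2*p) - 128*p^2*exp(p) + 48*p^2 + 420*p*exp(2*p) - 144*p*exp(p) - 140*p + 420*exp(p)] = -4*p^4*exp(p) + 24*p^3*exp(2*p) + 32*p^3*exp(p) - 252*p^2*exp(2*p) + 16*p^2*exp(p) - 12*p^2 + 552*p*exp(2*p) - 400*p*exp(p) + 96*p + 420*exp(2*p) + 276*exp(p) - 140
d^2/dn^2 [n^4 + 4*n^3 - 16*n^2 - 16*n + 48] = 12*n^2 + 24*n - 32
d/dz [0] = 0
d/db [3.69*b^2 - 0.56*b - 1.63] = 7.38*b - 0.56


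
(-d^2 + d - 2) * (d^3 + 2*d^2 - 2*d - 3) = -d^5 - d^4 + 2*d^3 - 3*d^2 + d + 6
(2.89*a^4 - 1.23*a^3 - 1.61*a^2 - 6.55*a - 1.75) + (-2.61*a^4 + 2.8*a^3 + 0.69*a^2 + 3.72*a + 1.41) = 0.28*a^4 + 1.57*a^3 - 0.92*a^2 - 2.83*a - 0.34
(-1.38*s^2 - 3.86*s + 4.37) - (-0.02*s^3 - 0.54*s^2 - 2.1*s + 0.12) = 0.02*s^3 - 0.84*s^2 - 1.76*s + 4.25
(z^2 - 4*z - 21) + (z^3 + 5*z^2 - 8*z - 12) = z^3 + 6*z^2 - 12*z - 33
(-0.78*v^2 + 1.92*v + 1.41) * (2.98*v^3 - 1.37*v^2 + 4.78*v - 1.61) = -2.3244*v^5 + 6.7902*v^4 - 2.157*v^3 + 8.5017*v^2 + 3.6486*v - 2.2701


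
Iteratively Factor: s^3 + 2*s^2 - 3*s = (s)*(s^2 + 2*s - 3) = s*(s - 1)*(s + 3)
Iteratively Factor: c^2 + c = (c)*(c + 1)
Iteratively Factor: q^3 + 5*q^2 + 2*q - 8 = (q + 2)*(q^2 + 3*q - 4) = (q + 2)*(q + 4)*(q - 1)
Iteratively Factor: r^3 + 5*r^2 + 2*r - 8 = (r + 4)*(r^2 + r - 2) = (r - 1)*(r + 4)*(r + 2)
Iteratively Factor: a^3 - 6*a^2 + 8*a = (a - 2)*(a^2 - 4*a) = a*(a - 2)*(a - 4)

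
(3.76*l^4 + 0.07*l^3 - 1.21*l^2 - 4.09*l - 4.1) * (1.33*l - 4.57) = 5.0008*l^5 - 17.0901*l^4 - 1.9292*l^3 + 0.0899999999999999*l^2 + 13.2383*l + 18.737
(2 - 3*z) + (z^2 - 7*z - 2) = z^2 - 10*z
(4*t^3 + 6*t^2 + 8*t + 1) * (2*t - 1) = 8*t^4 + 8*t^3 + 10*t^2 - 6*t - 1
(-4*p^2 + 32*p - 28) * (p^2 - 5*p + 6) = -4*p^4 + 52*p^3 - 212*p^2 + 332*p - 168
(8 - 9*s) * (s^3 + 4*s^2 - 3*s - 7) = -9*s^4 - 28*s^3 + 59*s^2 + 39*s - 56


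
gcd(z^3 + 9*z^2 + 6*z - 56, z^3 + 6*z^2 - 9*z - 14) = z^2 + 5*z - 14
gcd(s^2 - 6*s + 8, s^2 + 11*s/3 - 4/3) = 1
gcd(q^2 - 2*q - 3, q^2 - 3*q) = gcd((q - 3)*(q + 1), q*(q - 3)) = q - 3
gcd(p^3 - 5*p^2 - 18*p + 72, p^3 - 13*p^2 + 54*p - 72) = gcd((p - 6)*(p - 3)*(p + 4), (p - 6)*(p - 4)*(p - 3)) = p^2 - 9*p + 18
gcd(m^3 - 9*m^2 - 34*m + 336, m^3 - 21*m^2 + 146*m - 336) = m^2 - 15*m + 56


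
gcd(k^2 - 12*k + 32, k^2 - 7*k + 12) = k - 4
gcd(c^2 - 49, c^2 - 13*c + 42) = c - 7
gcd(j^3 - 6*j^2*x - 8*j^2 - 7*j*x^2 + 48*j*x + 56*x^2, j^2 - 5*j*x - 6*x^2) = j + x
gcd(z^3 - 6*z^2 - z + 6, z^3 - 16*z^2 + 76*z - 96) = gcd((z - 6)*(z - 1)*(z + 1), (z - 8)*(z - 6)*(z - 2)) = z - 6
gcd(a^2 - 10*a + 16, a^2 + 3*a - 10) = a - 2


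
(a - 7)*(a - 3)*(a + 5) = a^3 - 5*a^2 - 29*a + 105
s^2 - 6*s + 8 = (s - 4)*(s - 2)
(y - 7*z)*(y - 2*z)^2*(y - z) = y^4 - 12*y^3*z + 43*y^2*z^2 - 60*y*z^3 + 28*z^4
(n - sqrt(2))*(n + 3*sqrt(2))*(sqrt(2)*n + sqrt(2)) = sqrt(2)*n^3 + sqrt(2)*n^2 + 4*n^2 - 6*sqrt(2)*n + 4*n - 6*sqrt(2)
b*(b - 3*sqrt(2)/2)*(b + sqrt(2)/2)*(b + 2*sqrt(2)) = b^4 + sqrt(2)*b^3 - 11*b^2/2 - 3*sqrt(2)*b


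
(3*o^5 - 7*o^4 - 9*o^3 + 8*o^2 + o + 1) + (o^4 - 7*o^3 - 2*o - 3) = 3*o^5 - 6*o^4 - 16*o^3 + 8*o^2 - o - 2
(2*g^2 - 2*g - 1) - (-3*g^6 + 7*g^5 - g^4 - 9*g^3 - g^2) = 3*g^6 - 7*g^5 + g^4 + 9*g^3 + 3*g^2 - 2*g - 1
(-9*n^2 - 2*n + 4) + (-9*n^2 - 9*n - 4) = -18*n^2 - 11*n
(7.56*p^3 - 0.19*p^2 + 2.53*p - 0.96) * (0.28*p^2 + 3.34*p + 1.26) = 2.1168*p^5 + 25.1972*p^4 + 9.5994*p^3 + 7.942*p^2 - 0.0186000000000002*p - 1.2096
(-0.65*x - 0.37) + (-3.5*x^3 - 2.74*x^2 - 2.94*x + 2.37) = -3.5*x^3 - 2.74*x^2 - 3.59*x + 2.0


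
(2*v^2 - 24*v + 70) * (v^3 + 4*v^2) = 2*v^5 - 16*v^4 - 26*v^3 + 280*v^2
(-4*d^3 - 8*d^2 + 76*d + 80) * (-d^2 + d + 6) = 4*d^5 + 4*d^4 - 108*d^3 - 52*d^2 + 536*d + 480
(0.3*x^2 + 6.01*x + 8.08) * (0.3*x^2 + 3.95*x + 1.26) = 0.09*x^4 + 2.988*x^3 + 26.5415*x^2 + 39.4886*x + 10.1808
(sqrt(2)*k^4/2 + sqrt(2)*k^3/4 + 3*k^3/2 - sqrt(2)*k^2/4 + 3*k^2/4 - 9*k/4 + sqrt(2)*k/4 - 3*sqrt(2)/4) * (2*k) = sqrt(2)*k^5 + sqrt(2)*k^4/2 + 3*k^4 - sqrt(2)*k^3/2 + 3*k^3/2 - 9*k^2/2 + sqrt(2)*k^2/2 - 3*sqrt(2)*k/2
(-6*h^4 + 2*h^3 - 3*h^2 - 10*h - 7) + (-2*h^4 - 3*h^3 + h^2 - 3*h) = -8*h^4 - h^3 - 2*h^2 - 13*h - 7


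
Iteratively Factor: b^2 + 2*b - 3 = (b + 3)*(b - 1)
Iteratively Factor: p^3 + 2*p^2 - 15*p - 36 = (p + 3)*(p^2 - p - 12) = (p - 4)*(p + 3)*(p + 3)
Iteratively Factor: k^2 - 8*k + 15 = (k - 3)*(k - 5)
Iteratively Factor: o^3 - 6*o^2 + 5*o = (o)*(o^2 - 6*o + 5) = o*(o - 5)*(o - 1)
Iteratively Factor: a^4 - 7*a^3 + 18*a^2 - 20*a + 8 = (a - 2)*(a^3 - 5*a^2 + 8*a - 4) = (a - 2)^2*(a^2 - 3*a + 2) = (a - 2)^3*(a - 1)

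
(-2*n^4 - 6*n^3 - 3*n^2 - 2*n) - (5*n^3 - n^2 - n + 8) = -2*n^4 - 11*n^3 - 2*n^2 - n - 8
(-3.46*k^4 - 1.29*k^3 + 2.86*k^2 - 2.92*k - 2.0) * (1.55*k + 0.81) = -5.363*k^5 - 4.8021*k^4 + 3.3881*k^3 - 2.2094*k^2 - 5.4652*k - 1.62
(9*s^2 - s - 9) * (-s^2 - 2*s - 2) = -9*s^4 - 17*s^3 - 7*s^2 + 20*s + 18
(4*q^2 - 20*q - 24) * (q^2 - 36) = 4*q^4 - 20*q^3 - 168*q^2 + 720*q + 864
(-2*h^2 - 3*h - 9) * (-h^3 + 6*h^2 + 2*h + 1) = 2*h^5 - 9*h^4 - 13*h^3 - 62*h^2 - 21*h - 9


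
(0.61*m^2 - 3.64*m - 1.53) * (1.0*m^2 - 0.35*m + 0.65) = 0.61*m^4 - 3.8535*m^3 + 0.1405*m^2 - 1.8305*m - 0.9945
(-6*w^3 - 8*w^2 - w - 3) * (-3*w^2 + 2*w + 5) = 18*w^5 + 12*w^4 - 43*w^3 - 33*w^2 - 11*w - 15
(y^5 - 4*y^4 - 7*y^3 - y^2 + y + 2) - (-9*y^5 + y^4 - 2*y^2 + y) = 10*y^5 - 5*y^4 - 7*y^3 + y^2 + 2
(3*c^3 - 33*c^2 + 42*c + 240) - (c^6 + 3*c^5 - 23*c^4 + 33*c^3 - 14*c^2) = -c^6 - 3*c^5 + 23*c^4 - 30*c^3 - 19*c^2 + 42*c + 240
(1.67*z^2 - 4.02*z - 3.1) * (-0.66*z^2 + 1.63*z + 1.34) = -1.1022*z^4 + 5.3753*z^3 - 2.2688*z^2 - 10.4398*z - 4.154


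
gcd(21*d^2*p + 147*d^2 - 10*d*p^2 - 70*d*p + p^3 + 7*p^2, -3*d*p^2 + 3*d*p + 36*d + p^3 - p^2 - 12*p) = -3*d + p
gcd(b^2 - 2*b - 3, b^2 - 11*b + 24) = b - 3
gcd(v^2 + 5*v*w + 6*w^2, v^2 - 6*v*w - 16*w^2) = v + 2*w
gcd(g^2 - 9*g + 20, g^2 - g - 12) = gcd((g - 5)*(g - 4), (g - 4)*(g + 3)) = g - 4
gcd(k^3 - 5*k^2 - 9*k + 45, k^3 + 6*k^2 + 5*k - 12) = k + 3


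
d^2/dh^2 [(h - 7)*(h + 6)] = 2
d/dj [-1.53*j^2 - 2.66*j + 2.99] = -3.06*j - 2.66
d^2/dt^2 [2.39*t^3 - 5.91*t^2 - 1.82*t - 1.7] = 14.34*t - 11.82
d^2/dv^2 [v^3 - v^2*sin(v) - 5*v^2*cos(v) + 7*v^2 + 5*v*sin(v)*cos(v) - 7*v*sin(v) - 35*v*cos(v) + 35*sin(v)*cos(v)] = v^2*sin(v) + 5*v^2*cos(v) + 27*v*sin(v) - 10*v*sin(2*v) + 31*v*cos(v) + 6*v + 68*sin(v) - 70*sin(2*v) - 24*cos(v) + 10*cos(2*v) + 14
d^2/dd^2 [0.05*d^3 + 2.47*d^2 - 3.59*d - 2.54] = 0.3*d + 4.94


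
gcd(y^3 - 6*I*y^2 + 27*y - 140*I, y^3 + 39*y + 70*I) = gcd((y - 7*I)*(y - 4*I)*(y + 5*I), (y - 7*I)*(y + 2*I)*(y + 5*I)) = y^2 - 2*I*y + 35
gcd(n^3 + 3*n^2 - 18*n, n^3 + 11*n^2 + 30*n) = n^2 + 6*n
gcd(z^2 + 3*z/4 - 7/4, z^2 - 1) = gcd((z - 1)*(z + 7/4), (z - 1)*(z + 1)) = z - 1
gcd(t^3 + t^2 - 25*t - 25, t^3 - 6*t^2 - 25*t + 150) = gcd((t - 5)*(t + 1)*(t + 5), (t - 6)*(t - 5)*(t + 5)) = t^2 - 25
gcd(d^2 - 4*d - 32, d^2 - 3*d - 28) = d + 4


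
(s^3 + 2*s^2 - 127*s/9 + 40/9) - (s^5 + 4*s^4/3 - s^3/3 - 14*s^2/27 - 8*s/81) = -s^5 - 4*s^4/3 + 4*s^3/3 + 68*s^2/27 - 1135*s/81 + 40/9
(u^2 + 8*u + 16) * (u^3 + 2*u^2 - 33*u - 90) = u^5 + 10*u^4 - u^3 - 322*u^2 - 1248*u - 1440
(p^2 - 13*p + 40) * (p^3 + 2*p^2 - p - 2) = p^5 - 11*p^4 + 13*p^3 + 91*p^2 - 14*p - 80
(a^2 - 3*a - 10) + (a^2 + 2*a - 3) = 2*a^2 - a - 13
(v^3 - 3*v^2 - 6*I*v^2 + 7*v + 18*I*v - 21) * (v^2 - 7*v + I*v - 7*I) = v^5 - 10*v^4 - 5*I*v^4 + 34*v^3 + 50*I*v^3 - 130*v^2 - 98*I*v^2 + 273*v - 70*I*v + 147*I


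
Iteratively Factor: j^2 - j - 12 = (j - 4)*(j + 3)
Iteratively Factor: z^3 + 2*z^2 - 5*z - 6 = (z - 2)*(z^2 + 4*z + 3) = (z - 2)*(z + 1)*(z + 3)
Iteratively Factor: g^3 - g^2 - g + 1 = (g - 1)*(g^2 - 1) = (g - 1)*(g + 1)*(g - 1)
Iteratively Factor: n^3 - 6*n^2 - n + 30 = (n - 5)*(n^2 - n - 6) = (n - 5)*(n + 2)*(n - 3)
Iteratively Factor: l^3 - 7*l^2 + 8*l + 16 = (l - 4)*(l^2 - 3*l - 4) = (l - 4)^2*(l + 1)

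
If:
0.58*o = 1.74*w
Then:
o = 3.0*w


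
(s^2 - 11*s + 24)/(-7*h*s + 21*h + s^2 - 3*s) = (s - 8)/(-7*h + s)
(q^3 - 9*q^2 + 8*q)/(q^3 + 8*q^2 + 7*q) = (q^2 - 9*q + 8)/(q^2 + 8*q + 7)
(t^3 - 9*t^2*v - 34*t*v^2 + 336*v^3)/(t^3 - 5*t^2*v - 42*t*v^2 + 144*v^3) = (t - 7*v)/(t - 3*v)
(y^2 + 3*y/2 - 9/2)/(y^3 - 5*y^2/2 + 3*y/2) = (y + 3)/(y*(y - 1))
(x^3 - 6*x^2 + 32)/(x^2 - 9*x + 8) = (x^3 - 6*x^2 + 32)/(x^2 - 9*x + 8)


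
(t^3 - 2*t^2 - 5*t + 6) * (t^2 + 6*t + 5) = t^5 + 4*t^4 - 12*t^3 - 34*t^2 + 11*t + 30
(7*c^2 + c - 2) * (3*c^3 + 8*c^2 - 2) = 21*c^5 + 59*c^4 + 2*c^3 - 30*c^2 - 2*c + 4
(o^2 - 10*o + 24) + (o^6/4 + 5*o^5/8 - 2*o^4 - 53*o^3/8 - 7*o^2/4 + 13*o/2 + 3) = o^6/4 + 5*o^5/8 - 2*o^4 - 53*o^3/8 - 3*o^2/4 - 7*o/2 + 27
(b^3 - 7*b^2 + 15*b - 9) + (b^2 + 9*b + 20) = b^3 - 6*b^2 + 24*b + 11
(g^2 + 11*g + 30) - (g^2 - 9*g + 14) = 20*g + 16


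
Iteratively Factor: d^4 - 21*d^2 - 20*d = (d + 4)*(d^3 - 4*d^2 - 5*d) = (d - 5)*(d + 4)*(d^2 + d) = d*(d - 5)*(d + 4)*(d + 1)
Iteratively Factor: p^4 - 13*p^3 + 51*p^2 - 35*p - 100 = (p + 1)*(p^3 - 14*p^2 + 65*p - 100) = (p - 4)*(p + 1)*(p^2 - 10*p + 25) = (p - 5)*(p - 4)*(p + 1)*(p - 5)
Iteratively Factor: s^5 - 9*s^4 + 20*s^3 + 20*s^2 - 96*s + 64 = (s - 2)*(s^4 - 7*s^3 + 6*s^2 + 32*s - 32) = (s - 4)*(s - 2)*(s^3 - 3*s^2 - 6*s + 8) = (s - 4)*(s - 2)*(s - 1)*(s^2 - 2*s - 8) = (s - 4)*(s - 2)*(s - 1)*(s + 2)*(s - 4)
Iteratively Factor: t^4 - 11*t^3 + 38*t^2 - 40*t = (t - 5)*(t^3 - 6*t^2 + 8*t) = (t - 5)*(t - 2)*(t^2 - 4*t) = t*(t - 5)*(t - 2)*(t - 4)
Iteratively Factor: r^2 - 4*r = (r - 4)*(r)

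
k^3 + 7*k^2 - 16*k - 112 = (k - 4)*(k + 4)*(k + 7)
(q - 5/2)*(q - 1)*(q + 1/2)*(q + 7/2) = q^4 + q^3/2 - 39*q^2/4 + 31*q/8 + 35/8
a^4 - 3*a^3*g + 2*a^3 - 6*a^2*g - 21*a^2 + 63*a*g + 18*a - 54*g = (a - 3)*(a - 1)*(a + 6)*(a - 3*g)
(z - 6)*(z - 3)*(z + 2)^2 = z^4 - 5*z^3 - 14*z^2 + 36*z + 72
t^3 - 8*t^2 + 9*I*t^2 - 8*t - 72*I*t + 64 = (t - 8)*(t + I)*(t + 8*I)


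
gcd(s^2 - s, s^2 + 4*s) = s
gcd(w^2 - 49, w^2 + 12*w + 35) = w + 7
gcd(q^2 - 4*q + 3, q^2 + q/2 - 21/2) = q - 3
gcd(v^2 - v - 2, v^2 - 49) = 1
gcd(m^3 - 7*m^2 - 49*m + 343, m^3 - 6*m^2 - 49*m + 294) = m^2 - 49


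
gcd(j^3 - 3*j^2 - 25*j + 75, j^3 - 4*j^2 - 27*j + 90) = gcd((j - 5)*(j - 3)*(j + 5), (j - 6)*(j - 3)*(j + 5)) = j^2 + 2*j - 15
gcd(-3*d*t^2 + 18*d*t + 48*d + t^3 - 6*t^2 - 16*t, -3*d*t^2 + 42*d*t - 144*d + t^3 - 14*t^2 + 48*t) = -3*d*t + 24*d + t^2 - 8*t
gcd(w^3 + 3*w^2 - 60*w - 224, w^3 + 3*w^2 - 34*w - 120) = w + 4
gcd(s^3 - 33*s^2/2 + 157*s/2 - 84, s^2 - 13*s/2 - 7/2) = s - 7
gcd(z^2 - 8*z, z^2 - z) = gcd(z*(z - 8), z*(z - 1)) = z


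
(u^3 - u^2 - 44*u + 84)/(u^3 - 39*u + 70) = (u - 6)/(u - 5)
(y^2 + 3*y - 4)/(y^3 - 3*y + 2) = (y + 4)/(y^2 + y - 2)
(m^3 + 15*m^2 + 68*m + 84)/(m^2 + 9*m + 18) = (m^2 + 9*m + 14)/(m + 3)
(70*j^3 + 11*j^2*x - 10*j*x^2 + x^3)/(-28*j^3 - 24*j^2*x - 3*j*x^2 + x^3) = (-5*j + x)/(2*j + x)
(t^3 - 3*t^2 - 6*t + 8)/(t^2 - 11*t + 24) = (t^3 - 3*t^2 - 6*t + 8)/(t^2 - 11*t + 24)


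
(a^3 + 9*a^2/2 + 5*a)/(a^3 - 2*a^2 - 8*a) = (a + 5/2)/(a - 4)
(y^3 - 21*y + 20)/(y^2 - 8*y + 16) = (y^2 + 4*y - 5)/(y - 4)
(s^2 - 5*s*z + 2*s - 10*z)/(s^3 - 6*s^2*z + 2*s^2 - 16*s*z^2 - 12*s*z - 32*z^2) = (-s + 5*z)/(-s^2 + 6*s*z + 16*z^2)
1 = 1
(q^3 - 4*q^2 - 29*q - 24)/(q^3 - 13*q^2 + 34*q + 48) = (q + 3)/(q - 6)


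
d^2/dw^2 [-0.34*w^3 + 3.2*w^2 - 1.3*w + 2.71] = 6.4 - 2.04*w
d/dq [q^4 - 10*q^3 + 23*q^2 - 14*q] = 4*q^3 - 30*q^2 + 46*q - 14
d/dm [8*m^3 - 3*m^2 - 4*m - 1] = 24*m^2 - 6*m - 4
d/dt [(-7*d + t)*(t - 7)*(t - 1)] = -14*d*t + 56*d + 3*t^2 - 16*t + 7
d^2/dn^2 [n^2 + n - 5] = 2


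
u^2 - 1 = (u - 1)*(u + 1)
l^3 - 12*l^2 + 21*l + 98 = (l - 7)^2*(l + 2)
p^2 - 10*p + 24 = (p - 6)*(p - 4)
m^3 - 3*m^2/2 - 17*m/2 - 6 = (m - 4)*(m + 1)*(m + 3/2)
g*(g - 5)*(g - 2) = g^3 - 7*g^2 + 10*g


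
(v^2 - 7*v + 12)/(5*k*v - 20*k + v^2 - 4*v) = (v - 3)/(5*k + v)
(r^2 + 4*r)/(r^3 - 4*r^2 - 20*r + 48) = r/(r^2 - 8*r + 12)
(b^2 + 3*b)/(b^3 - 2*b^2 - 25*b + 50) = b*(b + 3)/(b^3 - 2*b^2 - 25*b + 50)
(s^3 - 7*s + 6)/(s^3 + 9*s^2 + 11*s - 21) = (s - 2)/(s + 7)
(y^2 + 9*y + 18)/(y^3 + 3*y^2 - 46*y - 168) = (y + 3)/(y^2 - 3*y - 28)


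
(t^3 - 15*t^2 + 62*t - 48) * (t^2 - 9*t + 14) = t^5 - 24*t^4 + 211*t^3 - 816*t^2 + 1300*t - 672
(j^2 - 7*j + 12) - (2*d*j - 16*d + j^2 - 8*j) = -2*d*j + 16*d + j + 12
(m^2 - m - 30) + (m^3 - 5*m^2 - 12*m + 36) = m^3 - 4*m^2 - 13*m + 6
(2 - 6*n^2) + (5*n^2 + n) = -n^2 + n + 2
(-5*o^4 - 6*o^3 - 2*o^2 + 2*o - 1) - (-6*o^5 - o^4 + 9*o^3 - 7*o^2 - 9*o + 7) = 6*o^5 - 4*o^4 - 15*o^3 + 5*o^2 + 11*o - 8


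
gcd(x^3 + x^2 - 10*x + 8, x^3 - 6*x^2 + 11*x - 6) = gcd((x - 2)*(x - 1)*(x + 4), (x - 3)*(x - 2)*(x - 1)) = x^2 - 3*x + 2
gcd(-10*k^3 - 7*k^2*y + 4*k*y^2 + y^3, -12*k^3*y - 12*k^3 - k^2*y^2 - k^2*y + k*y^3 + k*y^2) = 1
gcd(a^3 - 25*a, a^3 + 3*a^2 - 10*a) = a^2 + 5*a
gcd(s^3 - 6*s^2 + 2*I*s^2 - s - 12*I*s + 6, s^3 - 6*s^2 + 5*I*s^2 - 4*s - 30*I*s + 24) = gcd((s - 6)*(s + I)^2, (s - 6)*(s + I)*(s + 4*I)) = s^2 + s*(-6 + I) - 6*I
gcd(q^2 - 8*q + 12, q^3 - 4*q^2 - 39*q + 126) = 1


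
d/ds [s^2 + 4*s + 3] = 2*s + 4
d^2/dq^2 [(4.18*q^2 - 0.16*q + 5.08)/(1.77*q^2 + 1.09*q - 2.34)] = (-17.131476*q^3 + 199.367136*q^2 + 54.828936*q + 99.111608)/(5.545233*q^6 + 10.244583*q^5 - 15.684147*q^4 - 25.792343*q^3 + 20.734974*q^2 + 17.905212*q - 12.812904)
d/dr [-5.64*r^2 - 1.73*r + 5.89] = -11.28*r - 1.73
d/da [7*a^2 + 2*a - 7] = 14*a + 2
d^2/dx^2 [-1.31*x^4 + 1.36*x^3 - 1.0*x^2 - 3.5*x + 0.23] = -15.72*x^2 + 8.16*x - 2.0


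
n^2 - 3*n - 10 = (n - 5)*(n + 2)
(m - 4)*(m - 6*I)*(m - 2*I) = m^3 - 4*m^2 - 8*I*m^2 - 12*m + 32*I*m + 48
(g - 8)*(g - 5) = g^2 - 13*g + 40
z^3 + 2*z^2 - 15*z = z*(z - 3)*(z + 5)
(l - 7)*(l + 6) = l^2 - l - 42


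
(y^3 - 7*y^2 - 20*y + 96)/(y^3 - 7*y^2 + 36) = (y^2 - 4*y - 32)/(y^2 - 4*y - 12)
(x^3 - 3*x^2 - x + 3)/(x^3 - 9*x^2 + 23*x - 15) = (x + 1)/(x - 5)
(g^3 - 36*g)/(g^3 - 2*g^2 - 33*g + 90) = g*(g - 6)/(g^2 - 8*g + 15)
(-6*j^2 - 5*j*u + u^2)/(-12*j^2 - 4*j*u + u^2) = (j + u)/(2*j + u)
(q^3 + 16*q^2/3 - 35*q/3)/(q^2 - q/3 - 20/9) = 3*q*(q + 7)/(3*q + 4)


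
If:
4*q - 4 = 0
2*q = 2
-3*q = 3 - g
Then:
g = 6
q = 1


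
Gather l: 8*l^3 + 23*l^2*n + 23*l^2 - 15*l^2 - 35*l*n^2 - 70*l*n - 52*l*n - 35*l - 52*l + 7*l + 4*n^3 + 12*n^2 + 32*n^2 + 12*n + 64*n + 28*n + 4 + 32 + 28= 8*l^3 + l^2*(23*n + 8) + l*(-35*n^2 - 122*n - 80) + 4*n^3 + 44*n^2 + 104*n + 64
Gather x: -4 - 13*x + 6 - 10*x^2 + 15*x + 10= -10*x^2 + 2*x + 12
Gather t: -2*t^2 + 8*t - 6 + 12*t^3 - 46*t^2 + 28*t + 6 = 12*t^3 - 48*t^2 + 36*t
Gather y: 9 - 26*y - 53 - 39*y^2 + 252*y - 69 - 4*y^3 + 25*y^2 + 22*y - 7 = -4*y^3 - 14*y^2 + 248*y - 120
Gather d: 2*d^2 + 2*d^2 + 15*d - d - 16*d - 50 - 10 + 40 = 4*d^2 - 2*d - 20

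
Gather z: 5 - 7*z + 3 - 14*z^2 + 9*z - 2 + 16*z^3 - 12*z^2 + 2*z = 16*z^3 - 26*z^2 + 4*z + 6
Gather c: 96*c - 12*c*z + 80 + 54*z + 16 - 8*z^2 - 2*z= c*(96 - 12*z) - 8*z^2 + 52*z + 96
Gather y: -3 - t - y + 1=-t - y - 2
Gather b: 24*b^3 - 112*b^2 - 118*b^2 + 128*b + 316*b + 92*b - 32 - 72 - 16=24*b^3 - 230*b^2 + 536*b - 120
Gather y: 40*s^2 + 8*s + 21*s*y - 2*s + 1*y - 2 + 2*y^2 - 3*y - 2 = 40*s^2 + 6*s + 2*y^2 + y*(21*s - 2) - 4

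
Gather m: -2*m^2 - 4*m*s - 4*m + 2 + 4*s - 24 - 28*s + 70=-2*m^2 + m*(-4*s - 4) - 24*s + 48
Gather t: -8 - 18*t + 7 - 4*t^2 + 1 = -4*t^2 - 18*t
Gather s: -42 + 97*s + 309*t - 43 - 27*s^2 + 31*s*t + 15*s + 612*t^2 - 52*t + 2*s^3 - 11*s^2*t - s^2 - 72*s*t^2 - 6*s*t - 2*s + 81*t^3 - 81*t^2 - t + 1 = 2*s^3 + s^2*(-11*t - 28) + s*(-72*t^2 + 25*t + 110) + 81*t^3 + 531*t^2 + 256*t - 84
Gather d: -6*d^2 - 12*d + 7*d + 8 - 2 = -6*d^2 - 5*d + 6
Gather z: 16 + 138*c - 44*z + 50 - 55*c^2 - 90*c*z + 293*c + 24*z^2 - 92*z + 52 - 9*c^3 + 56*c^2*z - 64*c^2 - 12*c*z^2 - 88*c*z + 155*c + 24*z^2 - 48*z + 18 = -9*c^3 - 119*c^2 + 586*c + z^2*(48 - 12*c) + z*(56*c^2 - 178*c - 184) + 136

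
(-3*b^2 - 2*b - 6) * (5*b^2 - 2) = -15*b^4 - 10*b^3 - 24*b^2 + 4*b + 12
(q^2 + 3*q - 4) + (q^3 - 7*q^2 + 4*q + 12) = q^3 - 6*q^2 + 7*q + 8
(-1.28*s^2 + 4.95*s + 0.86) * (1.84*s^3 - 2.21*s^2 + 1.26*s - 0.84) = -2.3552*s^5 + 11.9368*s^4 - 10.9699*s^3 + 5.4116*s^2 - 3.0744*s - 0.7224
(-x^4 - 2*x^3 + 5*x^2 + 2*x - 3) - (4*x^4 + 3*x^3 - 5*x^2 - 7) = -5*x^4 - 5*x^3 + 10*x^2 + 2*x + 4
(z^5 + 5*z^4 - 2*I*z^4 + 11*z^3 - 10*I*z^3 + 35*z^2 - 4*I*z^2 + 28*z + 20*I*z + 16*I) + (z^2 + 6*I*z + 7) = z^5 + 5*z^4 - 2*I*z^4 + 11*z^3 - 10*I*z^3 + 36*z^2 - 4*I*z^2 + 28*z + 26*I*z + 7 + 16*I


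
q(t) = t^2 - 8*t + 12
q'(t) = 2*t - 8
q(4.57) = -3.68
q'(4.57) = 1.14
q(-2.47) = 37.86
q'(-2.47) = -12.94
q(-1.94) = 31.28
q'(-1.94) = -11.88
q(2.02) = -0.08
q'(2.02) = -3.96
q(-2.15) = 33.82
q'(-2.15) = -12.30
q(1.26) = 3.51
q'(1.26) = -5.48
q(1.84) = 0.67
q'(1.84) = -4.32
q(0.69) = 6.96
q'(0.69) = -6.62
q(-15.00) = 357.00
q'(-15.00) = -38.00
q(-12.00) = 252.00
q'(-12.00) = -32.00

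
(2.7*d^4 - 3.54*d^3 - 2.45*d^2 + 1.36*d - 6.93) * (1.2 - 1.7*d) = -4.59*d^5 + 9.258*d^4 - 0.0830000000000002*d^3 - 5.252*d^2 + 13.413*d - 8.316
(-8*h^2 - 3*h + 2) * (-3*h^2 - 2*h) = 24*h^4 + 25*h^3 - 4*h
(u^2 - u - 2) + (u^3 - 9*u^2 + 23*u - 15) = u^3 - 8*u^2 + 22*u - 17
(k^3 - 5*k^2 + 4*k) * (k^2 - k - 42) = k^5 - 6*k^4 - 33*k^3 + 206*k^2 - 168*k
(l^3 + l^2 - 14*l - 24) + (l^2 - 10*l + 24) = l^3 + 2*l^2 - 24*l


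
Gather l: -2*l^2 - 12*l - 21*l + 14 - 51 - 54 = -2*l^2 - 33*l - 91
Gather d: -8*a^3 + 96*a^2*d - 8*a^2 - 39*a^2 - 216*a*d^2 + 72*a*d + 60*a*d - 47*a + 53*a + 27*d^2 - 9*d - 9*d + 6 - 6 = -8*a^3 - 47*a^2 + 6*a + d^2*(27 - 216*a) + d*(96*a^2 + 132*a - 18)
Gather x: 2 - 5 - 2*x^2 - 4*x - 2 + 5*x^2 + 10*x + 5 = 3*x^2 + 6*x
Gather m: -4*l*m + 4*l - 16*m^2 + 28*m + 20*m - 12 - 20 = 4*l - 16*m^2 + m*(48 - 4*l) - 32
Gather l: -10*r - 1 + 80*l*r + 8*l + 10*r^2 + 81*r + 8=l*(80*r + 8) + 10*r^2 + 71*r + 7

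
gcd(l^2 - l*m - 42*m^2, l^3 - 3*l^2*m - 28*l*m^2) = l - 7*m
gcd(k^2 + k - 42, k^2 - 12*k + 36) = k - 6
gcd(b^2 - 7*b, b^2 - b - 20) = 1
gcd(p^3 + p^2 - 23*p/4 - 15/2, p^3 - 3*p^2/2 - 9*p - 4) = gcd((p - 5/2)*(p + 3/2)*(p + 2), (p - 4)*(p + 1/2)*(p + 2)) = p + 2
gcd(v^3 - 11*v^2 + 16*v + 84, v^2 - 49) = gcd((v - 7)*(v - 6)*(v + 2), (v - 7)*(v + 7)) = v - 7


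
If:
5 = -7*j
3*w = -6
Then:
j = -5/7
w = -2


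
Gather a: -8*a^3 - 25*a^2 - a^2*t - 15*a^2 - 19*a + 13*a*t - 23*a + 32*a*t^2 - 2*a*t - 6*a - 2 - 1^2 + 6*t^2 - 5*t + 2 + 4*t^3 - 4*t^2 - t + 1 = -8*a^3 + a^2*(-t - 40) + a*(32*t^2 + 11*t - 48) + 4*t^3 + 2*t^2 - 6*t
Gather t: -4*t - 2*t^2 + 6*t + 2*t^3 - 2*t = 2*t^3 - 2*t^2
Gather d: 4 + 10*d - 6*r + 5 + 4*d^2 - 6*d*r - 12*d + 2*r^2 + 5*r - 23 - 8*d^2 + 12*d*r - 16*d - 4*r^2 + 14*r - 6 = -4*d^2 + d*(6*r - 18) - 2*r^2 + 13*r - 20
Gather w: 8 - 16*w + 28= 36 - 16*w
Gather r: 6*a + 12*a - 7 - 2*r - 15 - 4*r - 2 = 18*a - 6*r - 24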